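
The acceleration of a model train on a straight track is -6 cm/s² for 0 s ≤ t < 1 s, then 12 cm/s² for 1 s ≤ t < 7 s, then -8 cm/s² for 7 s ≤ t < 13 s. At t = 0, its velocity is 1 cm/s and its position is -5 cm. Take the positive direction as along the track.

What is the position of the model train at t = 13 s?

On each constant-a segment, Δv = aΔt and Δx = v₀Δt + ½aΔt²; chain segment to segment.
0–1 s: v starts 1 cm/s; Δx = 1·1 + ½·-6·1² = -2 cm; v ends -5 cm/s.
1–7 s: v starts -5 cm/s; Δx = -5·6 + ½·12·6² = 186 cm; v ends 67 cm/s.
7–13 s: v starts 67 cm/s; Δx = 67·6 + ½·-8·6² = 258 cm; v ends 19 cm/s.
x(13) = -5 + Σ Δx = 437 cm.

437 cm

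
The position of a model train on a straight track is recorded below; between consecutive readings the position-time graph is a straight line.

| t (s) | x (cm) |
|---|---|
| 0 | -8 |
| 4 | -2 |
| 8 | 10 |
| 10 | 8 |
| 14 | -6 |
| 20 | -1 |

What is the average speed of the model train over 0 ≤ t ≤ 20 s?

Average speed = (total path length)/(elapsed time); on a piecewise-linear x-t graph the path length is Σ|Δx|.
0–4 s: |Δx| = |-2 − -8| = 6 cm
4–8 s: |Δx| = |10 − -2| = 12 cm
8–10 s: |Δx| = |8 − 10| = 2 cm
10–14 s: |Δx| = |-6 − 8| = 14 cm
14–20 s: |Δx| = |-1 − -6| = 5 cm
Total path = 39 cm; average speed = 39/20 = 1.95 cm/s.

1.95 cm/s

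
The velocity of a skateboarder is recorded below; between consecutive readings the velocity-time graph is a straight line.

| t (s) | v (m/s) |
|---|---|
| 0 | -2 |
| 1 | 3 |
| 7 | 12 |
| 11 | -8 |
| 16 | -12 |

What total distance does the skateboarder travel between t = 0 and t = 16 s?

Total distance travelled is ∫|v| dt — sum the magnitudes of each area piece.
0–1 s: v = 0 at t = 0.4 s; triangle areas 0.4 + 0.9 = 1.3 m
1–7 s: |½(3 + 12)(6)| = 45 m
7–11 s: v = 0 at t = 9.4 s; triangle areas 14.4 + 6.4 = 20.8 m
11–16 s: |½(-8 + -12)(5)| = 50 m
Total distance = 117.1 m

117.1 m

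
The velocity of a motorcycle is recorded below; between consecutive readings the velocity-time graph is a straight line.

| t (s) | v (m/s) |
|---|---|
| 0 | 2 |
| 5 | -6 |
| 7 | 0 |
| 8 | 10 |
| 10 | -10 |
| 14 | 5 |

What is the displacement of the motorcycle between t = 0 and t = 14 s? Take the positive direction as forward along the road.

Displacement is the signed area under the v-t curve.
0–5 s: ½(2 + -6)(5) = -10 m
5–7 s: ½(-6 + 0)(2) = -6 m
7–8 s: ½(0 + 10)(1) = 5 m
8–10 s: ½(10 + -10)(2) = 0 m
10–14 s: ½(-10 + 5)(4) = -10 m
Net displacement = -21 m

-21 m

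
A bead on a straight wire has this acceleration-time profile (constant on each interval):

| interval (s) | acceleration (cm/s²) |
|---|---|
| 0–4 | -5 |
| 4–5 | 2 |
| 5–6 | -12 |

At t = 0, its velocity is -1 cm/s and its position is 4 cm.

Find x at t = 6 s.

-85 cm

On each constant-a segment, Δv = aΔt and Δx = v₀Δt + ½aΔt²; chain segment to segment.
0–4 s: v starts -1 cm/s; Δx = -1·4 + ½·-5·4² = -44 cm; v ends -21 cm/s.
4–5 s: v starts -21 cm/s; Δx = -21·1 + ½·2·1² = -20 cm; v ends -19 cm/s.
5–6 s: v starts -19 cm/s; Δx = -19·1 + ½·-12·1² = -25 cm; v ends -31 cm/s.
x(6) = 4 + Σ Δx = -85 cm.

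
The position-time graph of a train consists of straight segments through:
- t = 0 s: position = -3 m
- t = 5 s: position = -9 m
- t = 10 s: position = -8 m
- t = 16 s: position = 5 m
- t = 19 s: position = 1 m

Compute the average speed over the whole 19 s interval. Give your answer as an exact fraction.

Average speed = (total path length)/(elapsed time); on a piecewise-linear x-t graph the path length is Σ|Δx|.
0–5 s: |Δx| = |-9 − -3| = 6 m
5–10 s: |Δx| = |-8 − -9| = 1 m
10–16 s: |Δx| = |5 − -8| = 13 m
16–19 s: |Δx| = |1 − 5| = 4 m
Total path = 24 m; average speed = 24/19 = 24/19 m/s.

24/19 m/s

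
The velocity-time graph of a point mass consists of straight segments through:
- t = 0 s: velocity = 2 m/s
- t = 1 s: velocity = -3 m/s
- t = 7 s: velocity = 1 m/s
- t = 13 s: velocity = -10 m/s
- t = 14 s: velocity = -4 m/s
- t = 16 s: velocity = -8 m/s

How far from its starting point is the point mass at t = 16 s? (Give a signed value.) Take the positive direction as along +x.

Net displacement equals the area under the velocity-time graph (areas below the axis count negative).
0–1 s: ½(2 + -3)(1) = -0.5 m
1–7 s: ½(-3 + 1)(6) = -6 m
7–13 s: ½(1 + -10)(6) = -27 m
13–14 s: ½(-10 + -4)(1) = -7 m
14–16 s: ½(-4 + -8)(2) = -12 m
Net displacement = -52.5 m

-52.5 m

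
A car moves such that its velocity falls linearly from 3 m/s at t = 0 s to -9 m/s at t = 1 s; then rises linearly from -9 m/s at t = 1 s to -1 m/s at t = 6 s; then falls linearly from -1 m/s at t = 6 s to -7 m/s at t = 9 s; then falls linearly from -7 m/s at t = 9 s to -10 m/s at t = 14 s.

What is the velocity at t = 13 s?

On 9–14 s the graph is linear from -7 to -10 m/s: v(13) = -7 + (-10 − -7)·(13 − 9)/(14 − 9) = -9.4 m/s.

-9.4 m/s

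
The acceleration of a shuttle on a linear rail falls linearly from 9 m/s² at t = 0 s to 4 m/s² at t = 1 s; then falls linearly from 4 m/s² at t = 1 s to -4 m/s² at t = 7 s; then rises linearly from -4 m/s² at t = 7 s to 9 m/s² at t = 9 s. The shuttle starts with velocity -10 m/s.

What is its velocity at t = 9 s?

Δv equals the area under the a-t graph; then v = v₀ + Δv.
0–1 s: ½(9 + 4)(1) = 6.5 m/s
1–7 s: ½(4 + -4)(6) = 0 m/s
7–9 s: ½(-4 + 9)(2) = 5 m/s
Δv = 11.5 m/s, so v(9) = -10 + (11.5) = 1.5 m/s.

1.5 m/s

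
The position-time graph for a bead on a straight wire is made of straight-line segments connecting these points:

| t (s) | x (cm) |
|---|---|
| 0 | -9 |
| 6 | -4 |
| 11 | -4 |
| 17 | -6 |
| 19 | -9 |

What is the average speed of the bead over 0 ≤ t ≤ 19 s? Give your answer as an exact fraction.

10/19 cm/s

Average speed = (total path length)/(elapsed time); on a piecewise-linear x-t graph the path length is Σ|Δx|.
0–6 s: |Δx| = |-4 − -9| = 5 cm
6–11 s: |Δx| = |-4 − -4| = 0 cm
11–17 s: |Δx| = |-6 − -4| = 2 cm
17–19 s: |Δx| = |-9 − -6| = 3 cm
Total path = 10 cm; average speed = 10/19 = 10/19 cm/s.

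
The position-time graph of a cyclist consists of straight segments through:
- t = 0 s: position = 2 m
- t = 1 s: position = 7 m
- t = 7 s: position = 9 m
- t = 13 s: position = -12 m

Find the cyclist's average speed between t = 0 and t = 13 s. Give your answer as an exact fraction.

28/13 m/s

Average speed = (total path length)/(elapsed time); on a piecewise-linear x-t graph the path length is Σ|Δx|.
0–1 s: |Δx| = |7 − 2| = 5 m
1–7 s: |Δx| = |9 − 7| = 2 m
7–13 s: |Δx| = |-12 − 9| = 21 m
Total path = 28 m; average speed = 28/13 = 28/13 m/s.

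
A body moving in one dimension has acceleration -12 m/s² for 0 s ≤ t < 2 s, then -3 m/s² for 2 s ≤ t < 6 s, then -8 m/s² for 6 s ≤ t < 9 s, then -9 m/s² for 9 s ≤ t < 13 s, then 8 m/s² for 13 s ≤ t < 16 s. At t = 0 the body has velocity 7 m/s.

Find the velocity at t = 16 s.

Δv equals the area under the a-t graph; then v = v₀ + Δv.
0–2 s: -12 × 2 = -24 m/s
2–6 s: -3 × 4 = -12 m/s
6–9 s: -8 × 3 = -24 m/s
9–13 s: -9 × 4 = -36 m/s
13–16 s: 8 × 3 = 24 m/s
Δv = -72 m/s, so v(16) = 7 + (-72) = -65 m/s.

-65 m/s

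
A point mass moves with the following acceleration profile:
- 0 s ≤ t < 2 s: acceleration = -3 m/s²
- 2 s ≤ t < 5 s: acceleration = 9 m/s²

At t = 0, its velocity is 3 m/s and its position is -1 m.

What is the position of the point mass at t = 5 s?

On each constant-a segment, Δv = aΔt and Δx = v₀Δt + ½aΔt²; chain segment to segment.
0–2 s: v starts 3 m/s; Δx = 3·2 + ½·-3·2² = 0 m; v ends -3 m/s.
2–5 s: v starts -3 m/s; Δx = -3·3 + ½·9·3² = 31.5 m; v ends 24 m/s.
x(5) = -1 + Σ Δx = 30.5 m.

30.5 m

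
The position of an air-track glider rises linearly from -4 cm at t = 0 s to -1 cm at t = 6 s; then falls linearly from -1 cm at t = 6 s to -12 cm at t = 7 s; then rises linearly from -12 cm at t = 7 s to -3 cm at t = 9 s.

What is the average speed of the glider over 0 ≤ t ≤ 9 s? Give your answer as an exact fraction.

23/9 cm/s

Average speed = (total path length)/(elapsed time); on a piecewise-linear x-t graph the path length is Σ|Δx|.
0–6 s: |Δx| = |-1 − -4| = 3 cm
6–7 s: |Δx| = |-12 − -1| = 11 cm
7–9 s: |Δx| = |-3 − -12| = 9 cm
Total path = 23 cm; average speed = 23/9 = 23/9 cm/s.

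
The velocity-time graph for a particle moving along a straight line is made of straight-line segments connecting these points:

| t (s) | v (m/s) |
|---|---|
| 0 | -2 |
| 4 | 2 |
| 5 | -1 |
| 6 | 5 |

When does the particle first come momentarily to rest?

v changes sign on 0–4 s (from -2 to 2); the graph is linear there, so v = 0 at t = 0 + (2)·(4 − 0)/(2 − -2) = 2 s.

t = 2 s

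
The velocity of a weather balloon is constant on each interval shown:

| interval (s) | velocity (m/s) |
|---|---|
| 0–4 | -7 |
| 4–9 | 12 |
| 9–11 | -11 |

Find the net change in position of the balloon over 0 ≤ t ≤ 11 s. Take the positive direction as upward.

Net displacement equals the area under the velocity-time graph (areas below the axis count negative).
0–4 s: -7 × 4 = -28 m
4–9 s: 12 × 5 = 60 m
9–11 s: -11 × 2 = -22 m
Net displacement = 10 m

10 m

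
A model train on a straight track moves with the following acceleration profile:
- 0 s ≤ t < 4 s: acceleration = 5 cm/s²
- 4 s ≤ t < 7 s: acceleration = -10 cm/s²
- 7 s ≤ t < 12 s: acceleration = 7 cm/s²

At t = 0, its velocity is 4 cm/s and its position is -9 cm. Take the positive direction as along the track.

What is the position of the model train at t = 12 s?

On each constant-a segment, Δv = aΔt and Δx = v₀Δt + ½aΔt²; chain segment to segment.
0–4 s: v starts 4 cm/s; Δx = 4·4 + ½·5·4² = 56 cm; v ends 24 cm/s.
4–7 s: v starts 24 cm/s; Δx = 24·3 + ½·-10·3² = 27 cm; v ends -6 cm/s.
7–12 s: v starts -6 cm/s; Δx = -6·5 + ½·7·5² = 57.5 cm; v ends 29 cm/s.
x(12) = -9 + Σ Δx = 131.5 cm.

131.5 cm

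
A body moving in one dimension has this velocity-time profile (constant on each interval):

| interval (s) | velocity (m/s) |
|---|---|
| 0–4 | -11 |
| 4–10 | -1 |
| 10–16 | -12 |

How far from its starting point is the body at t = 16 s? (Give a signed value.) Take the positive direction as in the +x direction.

-122 m

Displacement is the signed area under the v-t curve.
0–4 s: -11 × 4 = -44 m
4–10 s: -1 × 6 = -6 m
10–16 s: -12 × 6 = -72 m
Net displacement = -122 m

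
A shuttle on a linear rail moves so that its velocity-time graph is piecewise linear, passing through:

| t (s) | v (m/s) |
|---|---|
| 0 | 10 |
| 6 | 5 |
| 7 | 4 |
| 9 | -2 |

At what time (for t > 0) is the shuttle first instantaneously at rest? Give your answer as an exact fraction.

t = 25/3 s

v changes sign on 7–9 s (from 4 to -2); the graph is linear there, so v = 0 at t = 7 + (-4)·(9 − 7)/(-2 − 4) = 25/3 s.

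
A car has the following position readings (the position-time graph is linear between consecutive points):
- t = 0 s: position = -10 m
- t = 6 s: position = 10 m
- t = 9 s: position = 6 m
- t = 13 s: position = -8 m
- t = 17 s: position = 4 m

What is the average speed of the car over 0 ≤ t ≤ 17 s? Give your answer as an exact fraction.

Average speed = (total path length)/(elapsed time); on a piecewise-linear x-t graph the path length is Σ|Δx|.
0–6 s: |Δx| = |10 − -10| = 20 m
6–9 s: |Δx| = |6 − 10| = 4 m
9–13 s: |Δx| = |-8 − 6| = 14 m
13–17 s: |Δx| = |4 − -8| = 12 m
Total path = 50 m; average speed = 50/17 = 50/17 m/s.

50/17 m/s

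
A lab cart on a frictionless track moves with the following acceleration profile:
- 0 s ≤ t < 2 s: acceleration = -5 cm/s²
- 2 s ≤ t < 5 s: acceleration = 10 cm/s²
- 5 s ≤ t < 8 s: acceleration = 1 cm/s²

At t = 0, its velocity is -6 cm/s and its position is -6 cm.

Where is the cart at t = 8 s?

On each constant-a segment, Δv = aΔt and Δx = v₀Δt + ½aΔt²; chain segment to segment.
0–2 s: v starts -6 cm/s; Δx = -6·2 + ½·-5·2² = -22 cm; v ends -16 cm/s.
2–5 s: v starts -16 cm/s; Δx = -16·3 + ½·10·3² = -3 cm; v ends 14 cm/s.
5–8 s: v starts 14 cm/s; Δx = 14·3 + ½·1·3² = 46.5 cm; v ends 17 cm/s.
x(8) = -6 + Σ Δx = 15.5 cm.

15.5 cm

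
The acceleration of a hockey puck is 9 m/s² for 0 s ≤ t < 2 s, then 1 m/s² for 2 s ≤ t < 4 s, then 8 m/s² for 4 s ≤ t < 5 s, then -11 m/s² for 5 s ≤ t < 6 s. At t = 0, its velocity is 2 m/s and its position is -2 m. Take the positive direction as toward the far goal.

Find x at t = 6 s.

112.5 m

On each constant-a segment, Δv = aΔt and Δx = v₀Δt + ½aΔt²; chain segment to segment.
0–2 s: v starts 2 m/s; Δx = 2·2 + ½·9·2² = 22 m; v ends 20 m/s.
2–4 s: v starts 20 m/s; Δx = 20·2 + ½·1·2² = 42 m; v ends 22 m/s.
4–5 s: v starts 22 m/s; Δx = 22·1 + ½·8·1² = 26 m; v ends 30 m/s.
5–6 s: v starts 30 m/s; Δx = 30·1 + ½·-11·1² = 24.5 m; v ends 19 m/s.
x(6) = -2 + Σ Δx = 112.5 m.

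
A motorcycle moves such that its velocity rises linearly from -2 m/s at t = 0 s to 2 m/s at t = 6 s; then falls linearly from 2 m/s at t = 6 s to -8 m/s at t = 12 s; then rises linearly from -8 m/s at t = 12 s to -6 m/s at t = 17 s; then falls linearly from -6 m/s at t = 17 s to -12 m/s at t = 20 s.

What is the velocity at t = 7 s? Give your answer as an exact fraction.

1/3 m/s

On 6–12 s the graph is linear from 2 to -8 m/s: v(7) = 2 + (-8 − 2)·(7 − 6)/(12 − 6) = 1/3 m/s.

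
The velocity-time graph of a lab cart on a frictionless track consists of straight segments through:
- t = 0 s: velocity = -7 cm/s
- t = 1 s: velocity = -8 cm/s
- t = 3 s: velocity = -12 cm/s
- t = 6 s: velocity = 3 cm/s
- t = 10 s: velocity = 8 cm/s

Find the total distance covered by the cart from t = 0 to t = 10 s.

Distance (not displacement) is the total path length: add the absolute areas under v-t.
0–1 s: |½(-7 + -8)(1)| = 7.5 cm
1–3 s: |½(-8 + -12)(2)| = 20 cm
3–6 s: v = 0 at t = 5.4 s; triangle areas 14.4 + 0.9 = 15.3 cm
6–10 s: |½(3 + 8)(4)| = 22 cm
Total distance = 64.8 cm

64.8 cm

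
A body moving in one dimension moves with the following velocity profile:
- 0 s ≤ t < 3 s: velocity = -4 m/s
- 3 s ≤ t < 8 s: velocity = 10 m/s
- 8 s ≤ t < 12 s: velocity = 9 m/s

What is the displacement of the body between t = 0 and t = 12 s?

Displacement is the signed area under the v-t curve.
0–3 s: -4 × 3 = -12 m
3–8 s: 10 × 5 = 50 m
8–12 s: 9 × 4 = 36 m
Net displacement = 74 m

74 m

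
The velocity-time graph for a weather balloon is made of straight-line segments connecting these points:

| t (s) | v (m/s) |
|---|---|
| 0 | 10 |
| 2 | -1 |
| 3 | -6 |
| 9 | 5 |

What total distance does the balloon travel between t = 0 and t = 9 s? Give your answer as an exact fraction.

645/22 m

Total distance travelled is ∫|v| dt — sum the magnitudes of each area piece.
0–2 s: v = 0 at t = 20/11 s; triangle areas 100/11 + 1/11 = 101/11 m
2–3 s: |½(-1 + -6)(1)| = 3.5 m
3–9 s: v = 0 at t = 69/11 s; triangle areas 108/11 + 75/11 = 183/11 m
Total distance = 645/22 m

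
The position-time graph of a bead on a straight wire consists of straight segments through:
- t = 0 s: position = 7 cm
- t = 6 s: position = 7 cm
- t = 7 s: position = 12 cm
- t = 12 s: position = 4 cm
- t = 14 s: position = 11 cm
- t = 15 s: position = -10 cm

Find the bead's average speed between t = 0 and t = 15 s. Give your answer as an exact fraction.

Average speed = (total path length)/(elapsed time); on a piecewise-linear x-t graph the path length is Σ|Δx|.
0–6 s: |Δx| = |7 − 7| = 0 cm
6–7 s: |Δx| = |12 − 7| = 5 cm
7–12 s: |Δx| = |4 − 12| = 8 cm
12–14 s: |Δx| = |11 − 4| = 7 cm
14–15 s: |Δx| = |-10 − 11| = 21 cm
Total path = 41 cm; average speed = 41/15 = 41/15 cm/s.

41/15 cm/s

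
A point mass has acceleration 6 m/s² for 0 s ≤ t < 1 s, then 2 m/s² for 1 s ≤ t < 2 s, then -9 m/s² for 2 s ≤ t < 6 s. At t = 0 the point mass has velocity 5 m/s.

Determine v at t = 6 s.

Δv equals the area under the a-t graph; then v = v₀ + Δv.
0–1 s: 6 × 1 = 6 m/s
1–2 s: 2 × 1 = 2 m/s
2–6 s: -9 × 4 = -36 m/s
Δv = -28 m/s, so v(6) = 5 + (-28) = -23 m/s.

-23 m/s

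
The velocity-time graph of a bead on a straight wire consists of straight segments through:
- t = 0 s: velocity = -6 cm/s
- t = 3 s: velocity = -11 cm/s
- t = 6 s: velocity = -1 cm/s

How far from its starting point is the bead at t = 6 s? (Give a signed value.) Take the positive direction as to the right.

Displacement is the signed area under the v-t curve.
0–3 s: ½(-6 + -11)(3) = -25.5 cm
3–6 s: ½(-11 + -1)(3) = -18 cm
Net displacement = -43.5 cm

-43.5 cm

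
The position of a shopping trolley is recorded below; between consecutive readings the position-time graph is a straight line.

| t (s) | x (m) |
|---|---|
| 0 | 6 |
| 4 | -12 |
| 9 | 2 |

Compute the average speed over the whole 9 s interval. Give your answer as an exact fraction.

32/9 m/s

Average speed = (total path length)/(elapsed time); on a piecewise-linear x-t graph the path length is Σ|Δx|.
0–4 s: |Δx| = |-12 − 6| = 18 m
4–9 s: |Δx| = |2 − -12| = 14 m
Total path = 32 m; average speed = 32/9 = 32/9 m/s.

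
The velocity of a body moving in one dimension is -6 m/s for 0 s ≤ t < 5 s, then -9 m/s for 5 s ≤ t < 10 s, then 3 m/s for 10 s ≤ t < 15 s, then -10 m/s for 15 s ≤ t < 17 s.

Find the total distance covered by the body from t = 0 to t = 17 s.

110 m

Distance (not displacement) is the total path length: add the absolute areas under v-t.
0–5 s: |-6| × 5 = 30 m
5–10 s: |-9| × 5 = 45 m
10–15 s: |3| × 5 = 15 m
15–17 s: |-10| × 2 = 20 m
Total distance = 110 m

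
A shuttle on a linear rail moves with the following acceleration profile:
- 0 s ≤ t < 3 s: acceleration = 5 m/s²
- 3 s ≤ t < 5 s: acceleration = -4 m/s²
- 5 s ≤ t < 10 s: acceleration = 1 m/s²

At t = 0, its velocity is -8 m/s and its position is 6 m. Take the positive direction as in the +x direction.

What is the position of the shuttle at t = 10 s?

18 m

On each constant-a segment, Δv = aΔt and Δx = v₀Δt + ½aΔt²; chain segment to segment.
0–3 s: v starts -8 m/s; Δx = -8·3 + ½·5·3² = -1.5 m; v ends 7 m/s.
3–5 s: v starts 7 m/s; Δx = 7·2 + ½·-4·2² = 6 m; v ends -1 m/s.
5–10 s: v starts -1 m/s; Δx = -1·5 + ½·1·5² = 7.5 m; v ends 4 m/s.
x(10) = 6 + Σ Δx = 18 m.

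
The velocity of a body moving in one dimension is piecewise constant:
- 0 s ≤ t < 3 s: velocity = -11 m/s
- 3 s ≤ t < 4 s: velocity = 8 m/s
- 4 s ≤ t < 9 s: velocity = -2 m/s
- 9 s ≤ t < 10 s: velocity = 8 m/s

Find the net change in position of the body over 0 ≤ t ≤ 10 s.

-27 m

Net displacement equals the area under the velocity-time graph (areas below the axis count negative).
0–3 s: -11 × 3 = -33 m
3–4 s: 8 × 1 = 8 m
4–9 s: -2 × 5 = -10 m
9–10 s: 8 × 1 = 8 m
Net displacement = -27 m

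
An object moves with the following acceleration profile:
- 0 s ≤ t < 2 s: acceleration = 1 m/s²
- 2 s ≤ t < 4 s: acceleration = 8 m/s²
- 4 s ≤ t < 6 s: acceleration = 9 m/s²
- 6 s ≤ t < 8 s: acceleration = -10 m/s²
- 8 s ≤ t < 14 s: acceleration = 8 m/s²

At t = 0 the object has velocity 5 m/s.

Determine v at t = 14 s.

Δv equals the area under the a-t graph; then v = v₀ + Δv.
0–2 s: 1 × 2 = 2 m/s
2–4 s: 8 × 2 = 16 m/s
4–6 s: 9 × 2 = 18 m/s
6–8 s: -10 × 2 = -20 m/s
8–14 s: 8 × 6 = 48 m/s
Δv = 64 m/s, so v(14) = 5 + (64) = 69 m/s.

69 m/s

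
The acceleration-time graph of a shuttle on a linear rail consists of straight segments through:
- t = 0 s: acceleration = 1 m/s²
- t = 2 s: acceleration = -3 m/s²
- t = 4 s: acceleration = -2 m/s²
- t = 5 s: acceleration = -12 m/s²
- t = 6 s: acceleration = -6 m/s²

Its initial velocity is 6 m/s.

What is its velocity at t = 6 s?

-17 m/s

Δv equals the area under the a-t graph; then v = v₀ + Δv.
0–2 s: ½(1 + -3)(2) = -2 m/s
2–4 s: ½(-3 + -2)(2) = -5 m/s
4–5 s: ½(-2 + -12)(1) = -7 m/s
5–6 s: ½(-12 + -6)(1) = -9 m/s
Δv = -23 m/s, so v(6) = 6 + (-23) = -17 m/s.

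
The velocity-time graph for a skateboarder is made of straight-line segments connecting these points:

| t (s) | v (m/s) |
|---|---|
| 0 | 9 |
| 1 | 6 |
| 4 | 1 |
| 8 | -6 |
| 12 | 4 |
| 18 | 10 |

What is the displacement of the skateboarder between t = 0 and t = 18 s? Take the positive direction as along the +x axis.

46 m

Net displacement equals the area under the velocity-time graph (areas below the axis count negative).
0–1 s: ½(9 + 6)(1) = 7.5 m
1–4 s: ½(6 + 1)(3) = 10.5 m
4–8 s: ½(1 + -6)(4) = -10 m
8–12 s: ½(-6 + 4)(4) = -4 m
12–18 s: ½(4 + 10)(6) = 42 m
Net displacement = 46 m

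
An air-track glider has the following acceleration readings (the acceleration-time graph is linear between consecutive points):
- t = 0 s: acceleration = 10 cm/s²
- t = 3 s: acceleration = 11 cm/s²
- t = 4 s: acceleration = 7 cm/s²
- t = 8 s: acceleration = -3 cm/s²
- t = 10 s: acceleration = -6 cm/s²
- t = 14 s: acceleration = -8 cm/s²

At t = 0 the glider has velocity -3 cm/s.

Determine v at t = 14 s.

Δv equals the area under the a-t graph; then v = v₀ + Δv.
0–3 s: ½(10 + 11)(3) = 31.5 cm/s
3–4 s: ½(11 + 7)(1) = 9 cm/s
4–8 s: ½(7 + -3)(4) = 8 cm/s
8–10 s: ½(-3 + -6)(2) = -9 cm/s
10–14 s: ½(-6 + -8)(4) = -28 cm/s
Δv = 11.5 cm/s, so v(14) = -3 + (11.5) = 8.5 cm/s.

8.5 cm/s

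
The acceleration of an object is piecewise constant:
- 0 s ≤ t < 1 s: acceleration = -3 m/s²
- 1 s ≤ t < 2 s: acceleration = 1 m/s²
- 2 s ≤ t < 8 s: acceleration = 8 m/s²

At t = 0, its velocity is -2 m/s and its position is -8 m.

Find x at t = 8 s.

104 m

On each constant-a segment, Δv = aΔt and Δx = v₀Δt + ½aΔt²; chain segment to segment.
0–1 s: v starts -2 m/s; Δx = -2·1 + ½·-3·1² = -3.5 m; v ends -5 m/s.
1–2 s: v starts -5 m/s; Δx = -5·1 + ½·1·1² = -4.5 m; v ends -4 m/s.
2–8 s: v starts -4 m/s; Δx = -4·6 + ½·8·6² = 120 m; v ends 44 m/s.
x(8) = -8 + Σ Δx = 104 m.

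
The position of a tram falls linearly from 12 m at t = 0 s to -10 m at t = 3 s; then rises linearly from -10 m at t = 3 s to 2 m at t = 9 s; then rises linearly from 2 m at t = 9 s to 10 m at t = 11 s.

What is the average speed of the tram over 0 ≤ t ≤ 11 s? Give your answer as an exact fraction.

Average speed = (total path length)/(elapsed time); on a piecewise-linear x-t graph the path length is Σ|Δx|.
0–3 s: |Δx| = |-10 − 12| = 22 m
3–9 s: |Δx| = |2 − -10| = 12 m
9–11 s: |Δx| = |10 − 2| = 8 m
Total path = 42 m; average speed = 42/11 = 42/11 m/s.

42/11 m/s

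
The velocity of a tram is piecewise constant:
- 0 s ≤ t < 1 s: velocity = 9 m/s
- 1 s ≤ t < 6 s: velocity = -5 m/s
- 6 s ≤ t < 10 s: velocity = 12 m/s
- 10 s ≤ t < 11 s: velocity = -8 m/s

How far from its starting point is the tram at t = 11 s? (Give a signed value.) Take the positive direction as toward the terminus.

Displacement is the signed area under the v-t curve.
0–1 s: 9 × 1 = 9 m
1–6 s: -5 × 5 = -25 m
6–10 s: 12 × 4 = 48 m
10–11 s: -8 × 1 = -8 m
Net displacement = 24 m

24 m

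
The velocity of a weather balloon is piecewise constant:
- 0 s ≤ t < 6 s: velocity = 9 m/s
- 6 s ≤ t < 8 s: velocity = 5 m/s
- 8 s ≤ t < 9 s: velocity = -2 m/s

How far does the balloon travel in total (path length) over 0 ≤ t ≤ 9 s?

66 m

Distance (not displacement) is the total path length: add the absolute areas under v-t.
0–6 s: |9| × 6 = 54 m
6–8 s: |5| × 2 = 10 m
8–9 s: |-2| × 1 = 2 m
Total distance = 66 m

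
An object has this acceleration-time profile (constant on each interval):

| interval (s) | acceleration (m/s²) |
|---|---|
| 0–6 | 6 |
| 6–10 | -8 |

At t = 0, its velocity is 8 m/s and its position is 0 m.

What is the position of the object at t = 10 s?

On each constant-a segment, Δv = aΔt and Δx = v₀Δt + ½aΔt²; chain segment to segment.
0–6 s: v starts 8 m/s; Δx = 8·6 + ½·6·6² = 156 m; v ends 44 m/s.
6–10 s: v starts 44 m/s; Δx = 44·4 + ½·-8·4² = 112 m; v ends 12 m/s.
x(10) = 0 + Σ Δx = 268 m.

268 m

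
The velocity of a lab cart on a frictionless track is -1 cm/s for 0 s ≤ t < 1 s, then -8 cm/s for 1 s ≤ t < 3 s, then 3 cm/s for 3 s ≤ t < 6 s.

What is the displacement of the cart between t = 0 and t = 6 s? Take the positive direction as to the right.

Net displacement equals the area under the velocity-time graph (areas below the axis count negative).
0–1 s: -1 × 1 = -1 cm
1–3 s: -8 × 2 = -16 cm
3–6 s: 3 × 3 = 9 cm
Net displacement = -8 cm

-8 cm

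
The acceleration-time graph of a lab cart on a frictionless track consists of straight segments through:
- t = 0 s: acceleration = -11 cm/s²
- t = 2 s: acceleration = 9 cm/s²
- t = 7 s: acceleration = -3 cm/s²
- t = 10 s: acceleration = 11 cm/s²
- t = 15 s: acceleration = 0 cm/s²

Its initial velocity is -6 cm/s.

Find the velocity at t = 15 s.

Δv equals the area under the a-t graph; then v = v₀ + Δv.
0–2 s: ½(-11 + 9)(2) = -2 cm/s
2–7 s: ½(9 + -3)(5) = 15 cm/s
7–10 s: ½(-3 + 11)(3) = 12 cm/s
10–15 s: ½(11 + 0)(5) = 27.5 cm/s
Δv = 52.5 cm/s, so v(15) = -6 + (52.5) = 46.5 cm/s.

46.5 cm/s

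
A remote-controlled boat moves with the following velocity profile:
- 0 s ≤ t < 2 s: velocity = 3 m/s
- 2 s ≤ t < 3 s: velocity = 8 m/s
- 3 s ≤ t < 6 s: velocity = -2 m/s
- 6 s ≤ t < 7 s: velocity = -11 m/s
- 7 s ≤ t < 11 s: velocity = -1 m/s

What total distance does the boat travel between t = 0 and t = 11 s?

35 m

Total distance travelled is ∫|v| dt — sum the magnitudes of each area piece.
0–2 s: |3| × 2 = 6 m
2–3 s: |8| × 1 = 8 m
3–6 s: |-2| × 3 = 6 m
6–7 s: |-11| × 1 = 11 m
7–11 s: |-1| × 4 = 4 m
Total distance = 35 m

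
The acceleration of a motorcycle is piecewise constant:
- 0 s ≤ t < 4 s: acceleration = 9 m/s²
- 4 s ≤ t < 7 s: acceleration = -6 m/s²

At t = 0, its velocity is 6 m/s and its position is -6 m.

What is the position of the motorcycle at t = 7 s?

189 m

On each constant-a segment, Δv = aΔt and Δx = v₀Δt + ½aΔt²; chain segment to segment.
0–4 s: v starts 6 m/s; Δx = 6·4 + ½·9·4² = 96 m; v ends 42 m/s.
4–7 s: v starts 42 m/s; Δx = 42·3 + ½·-6·3² = 99 m; v ends 24 m/s.
x(7) = -6 + Σ Δx = 189 m.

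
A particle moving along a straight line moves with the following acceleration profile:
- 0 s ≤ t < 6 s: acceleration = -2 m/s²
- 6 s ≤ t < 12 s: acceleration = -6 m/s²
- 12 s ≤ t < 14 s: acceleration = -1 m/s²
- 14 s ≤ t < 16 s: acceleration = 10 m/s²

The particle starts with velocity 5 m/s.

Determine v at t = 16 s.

Δv equals the area under the a-t graph; then v = v₀ + Δv.
0–6 s: -2 × 6 = -12 m/s
6–12 s: -6 × 6 = -36 m/s
12–14 s: -1 × 2 = -2 m/s
14–16 s: 10 × 2 = 20 m/s
Δv = -30 m/s, so v(16) = 5 + (-30) = -25 m/s.

-25 m/s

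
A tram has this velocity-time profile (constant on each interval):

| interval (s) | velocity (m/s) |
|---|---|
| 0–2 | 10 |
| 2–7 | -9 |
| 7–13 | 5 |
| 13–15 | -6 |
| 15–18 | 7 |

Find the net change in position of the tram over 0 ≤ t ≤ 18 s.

Net displacement equals the area under the velocity-time graph (areas below the axis count negative).
0–2 s: 10 × 2 = 20 m
2–7 s: -9 × 5 = -45 m
7–13 s: 5 × 6 = 30 m
13–15 s: -6 × 2 = -12 m
15–18 s: 7 × 3 = 21 m
Net displacement = 14 m

14 m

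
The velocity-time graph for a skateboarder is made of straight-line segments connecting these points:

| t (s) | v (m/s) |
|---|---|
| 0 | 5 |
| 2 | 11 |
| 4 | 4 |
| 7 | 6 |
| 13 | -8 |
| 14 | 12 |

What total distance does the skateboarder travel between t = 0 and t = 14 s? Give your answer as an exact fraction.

Distance (not displacement) is the total path length: add the absolute areas under v-t.
0–2 s: |½(5 + 11)(2)| = 16 m
2–4 s: |½(11 + 4)(2)| = 15 m
4–7 s: |½(4 + 6)(3)| = 15 m
7–13 s: v = 0 at t = 67/7 s; triangle areas 54/7 + 96/7 = 150/7 m
13–14 s: v = 0 at t = 13.4 s; triangle areas 1.6 + 3.6 = 5.2 m
Total distance = 2542/35 m

2542/35 m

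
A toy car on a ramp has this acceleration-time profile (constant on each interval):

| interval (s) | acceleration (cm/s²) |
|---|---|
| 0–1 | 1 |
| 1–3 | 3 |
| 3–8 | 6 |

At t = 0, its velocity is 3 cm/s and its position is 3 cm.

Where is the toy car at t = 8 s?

On each constant-a segment, Δv = aΔt and Δx = v₀Δt + ½aΔt²; chain segment to segment.
0–1 s: v starts 3 cm/s; Δx = 3·1 + ½·1·1² = 3.5 cm; v ends 4 cm/s.
1–3 s: v starts 4 cm/s; Δx = 4·2 + ½·3·2² = 14 cm; v ends 10 cm/s.
3–8 s: v starts 10 cm/s; Δx = 10·5 + ½·6·5² = 125 cm; v ends 40 cm/s.
x(8) = 3 + Σ Δx = 145.5 cm.

145.5 cm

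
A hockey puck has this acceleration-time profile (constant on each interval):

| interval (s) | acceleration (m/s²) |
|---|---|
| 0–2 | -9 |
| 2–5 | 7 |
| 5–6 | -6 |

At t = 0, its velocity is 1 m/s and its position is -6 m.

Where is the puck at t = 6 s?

-40.5 m

On each constant-a segment, Δv = aΔt and Δx = v₀Δt + ½aΔt²; chain segment to segment.
0–2 s: v starts 1 m/s; Δx = 1·2 + ½·-9·2² = -16 m; v ends -17 m/s.
2–5 s: v starts -17 m/s; Δx = -17·3 + ½·7·3² = -19.5 m; v ends 4 m/s.
5–6 s: v starts 4 m/s; Δx = 4·1 + ½·-6·1² = 1 m; v ends -2 m/s.
x(6) = -6 + Σ Δx = -40.5 m.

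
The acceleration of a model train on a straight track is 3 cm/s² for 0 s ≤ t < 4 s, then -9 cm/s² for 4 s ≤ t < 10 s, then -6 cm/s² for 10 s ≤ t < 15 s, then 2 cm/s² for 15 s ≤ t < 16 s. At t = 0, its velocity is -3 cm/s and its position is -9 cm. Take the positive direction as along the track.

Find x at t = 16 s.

-479 cm

On each constant-a segment, Δv = aΔt and Δx = v₀Δt + ½aΔt²; chain segment to segment.
0–4 s: v starts -3 cm/s; Δx = -3·4 + ½·3·4² = 12 cm; v ends 9 cm/s.
4–10 s: v starts 9 cm/s; Δx = 9·6 + ½·-9·6² = -108 cm; v ends -45 cm/s.
10–15 s: v starts -45 cm/s; Δx = -45·5 + ½·-6·5² = -300 cm; v ends -75 cm/s.
15–16 s: v starts -75 cm/s; Δx = -75·1 + ½·2·1² = -74 cm; v ends -73 cm/s.
x(16) = -9 + Σ Δx = -479 cm.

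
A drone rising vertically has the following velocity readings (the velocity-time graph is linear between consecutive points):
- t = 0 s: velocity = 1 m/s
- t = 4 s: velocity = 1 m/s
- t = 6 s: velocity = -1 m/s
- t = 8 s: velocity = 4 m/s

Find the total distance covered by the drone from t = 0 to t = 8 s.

8.4 m

Distance (not displacement) is the total path length: add the absolute areas under v-t.
0–4 s: |1| × 4 = 4 m
4–6 s: v = 0 at t = 5 s; triangle areas 0.5 + 0.5 = 1 m
6–8 s: v = 0 at t = 6.4 s; triangle areas 0.2 + 3.2 = 3.4 m
Total distance = 8.4 m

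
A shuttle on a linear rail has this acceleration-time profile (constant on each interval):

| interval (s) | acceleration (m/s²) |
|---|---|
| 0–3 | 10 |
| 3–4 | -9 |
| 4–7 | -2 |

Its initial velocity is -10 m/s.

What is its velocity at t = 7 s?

5 m/s

Δv equals the area under the a-t graph; then v = v₀ + Δv.
0–3 s: 10 × 3 = 30 m/s
3–4 s: -9 × 1 = -9 m/s
4–7 s: -2 × 3 = -6 m/s
Δv = 15 m/s, so v(7) = -10 + (15) = 5 m/s.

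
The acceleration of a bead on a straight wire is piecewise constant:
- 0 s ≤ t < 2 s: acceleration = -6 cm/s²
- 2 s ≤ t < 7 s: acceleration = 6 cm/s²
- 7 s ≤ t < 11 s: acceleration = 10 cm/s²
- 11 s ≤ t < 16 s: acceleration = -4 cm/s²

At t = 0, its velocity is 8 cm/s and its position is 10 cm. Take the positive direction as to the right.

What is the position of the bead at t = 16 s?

On each constant-a segment, Δv = aΔt and Δx = v₀Δt + ½aΔt²; chain segment to segment.
0–2 s: v starts 8 cm/s; Δx = 8·2 + ½·-6·2² = 4 cm; v ends -4 cm/s.
2–7 s: v starts -4 cm/s; Δx = -4·5 + ½·6·5² = 55 cm; v ends 26 cm/s.
7–11 s: v starts 26 cm/s; Δx = 26·4 + ½·10·4² = 184 cm; v ends 66 cm/s.
11–16 s: v starts 66 cm/s; Δx = 66·5 + ½·-4·5² = 280 cm; v ends 46 cm/s.
x(16) = 10 + Σ Δx = 533 cm.

533 cm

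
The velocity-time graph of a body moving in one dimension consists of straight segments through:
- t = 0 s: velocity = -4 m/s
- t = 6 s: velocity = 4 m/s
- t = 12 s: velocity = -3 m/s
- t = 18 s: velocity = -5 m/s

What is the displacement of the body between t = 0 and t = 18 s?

-21 m

Net displacement equals the area under the velocity-time graph (areas below the axis count negative).
0–6 s: ½(-4 + 4)(6) = 0 m
6–12 s: ½(4 + -3)(6) = 3 m
12–18 s: ½(-3 + -5)(6) = -24 m
Net displacement = -21 m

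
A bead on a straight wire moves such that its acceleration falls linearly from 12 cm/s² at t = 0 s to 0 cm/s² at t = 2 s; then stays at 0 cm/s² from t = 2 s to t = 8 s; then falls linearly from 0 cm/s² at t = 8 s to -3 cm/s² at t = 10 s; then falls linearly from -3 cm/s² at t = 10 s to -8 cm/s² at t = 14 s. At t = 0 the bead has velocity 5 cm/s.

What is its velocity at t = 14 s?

Δv equals the area under the a-t graph; then v = v₀ + Δv.
0–2 s: ½(12 + 0)(2) = 12 cm/s
2–8 s: 0 × 6 = 0 cm/s
8–10 s: ½(0 + -3)(2) = -3 cm/s
10–14 s: ½(-3 + -8)(4) = -22 cm/s
Δv = -13 cm/s, so v(14) = 5 + (-13) = -8 cm/s.

-8 cm/s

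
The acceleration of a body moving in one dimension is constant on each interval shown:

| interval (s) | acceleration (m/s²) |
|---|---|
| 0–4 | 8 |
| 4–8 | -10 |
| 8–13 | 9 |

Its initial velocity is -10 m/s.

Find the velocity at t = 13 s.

Δv equals the area under the a-t graph; then v = v₀ + Δv.
0–4 s: 8 × 4 = 32 m/s
4–8 s: -10 × 4 = -40 m/s
8–13 s: 9 × 5 = 45 m/s
Δv = 37 m/s, so v(13) = -10 + (37) = 27 m/s.

27 m/s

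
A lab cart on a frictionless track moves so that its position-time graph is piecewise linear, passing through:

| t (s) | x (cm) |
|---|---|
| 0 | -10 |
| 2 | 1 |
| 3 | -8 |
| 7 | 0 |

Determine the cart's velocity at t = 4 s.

Velocity is the slope of the x-t graph on 3–7 s: (0 − -8)/(7 − 3) = 2 cm/s.

2 cm/s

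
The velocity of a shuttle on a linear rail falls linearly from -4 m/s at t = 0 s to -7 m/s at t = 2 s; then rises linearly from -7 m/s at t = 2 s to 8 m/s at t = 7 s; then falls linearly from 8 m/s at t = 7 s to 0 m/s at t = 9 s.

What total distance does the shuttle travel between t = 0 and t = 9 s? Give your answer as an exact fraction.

227/6 m

Distance (not displacement) is the total path length: add the absolute areas under v-t.
0–2 s: |½(-4 + -7)(2)| = 11 m
2–7 s: v = 0 at t = 13/3 s; triangle areas 49/6 + 32/3 = 113/6 m
7–9 s: |½(8 + 0)(2)| = 8 m
Total distance = 227/6 m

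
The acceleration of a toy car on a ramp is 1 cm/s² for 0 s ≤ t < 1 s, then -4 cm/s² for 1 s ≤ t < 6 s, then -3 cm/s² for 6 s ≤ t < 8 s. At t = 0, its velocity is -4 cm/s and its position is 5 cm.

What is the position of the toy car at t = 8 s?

On each constant-a segment, Δv = aΔt and Δx = v₀Δt + ½aΔt²; chain segment to segment.
0–1 s: v starts -4 cm/s; Δx = -4·1 + ½·1·1² = -3.5 cm; v ends -3 cm/s.
1–6 s: v starts -3 cm/s; Δx = -3·5 + ½·-4·5² = -65 cm; v ends -23 cm/s.
6–8 s: v starts -23 cm/s; Δx = -23·2 + ½·-3·2² = -52 cm; v ends -29 cm/s.
x(8) = 5 + Σ Δx = -115.5 cm.

-115.5 cm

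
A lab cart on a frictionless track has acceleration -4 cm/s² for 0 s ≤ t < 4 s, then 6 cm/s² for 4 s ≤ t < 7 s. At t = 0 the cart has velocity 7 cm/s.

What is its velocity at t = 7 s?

Δv equals the area under the a-t graph; then v = v₀ + Δv.
0–4 s: -4 × 4 = -16 cm/s
4–7 s: 6 × 3 = 18 cm/s
Δv = 2 cm/s, so v(7) = 7 + (2) = 9 cm/s.

9 cm/s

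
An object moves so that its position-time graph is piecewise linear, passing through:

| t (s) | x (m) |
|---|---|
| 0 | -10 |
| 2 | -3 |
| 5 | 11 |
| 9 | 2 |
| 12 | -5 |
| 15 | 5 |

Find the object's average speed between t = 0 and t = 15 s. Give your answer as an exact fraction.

47/15 m/s

Average speed = (total path length)/(elapsed time); on a piecewise-linear x-t graph the path length is Σ|Δx|.
0–2 s: |Δx| = |-3 − -10| = 7 m
2–5 s: |Δx| = |11 − -3| = 14 m
5–9 s: |Δx| = |2 − 11| = 9 m
9–12 s: |Δx| = |-5 − 2| = 7 m
12–15 s: |Δx| = |5 − -5| = 10 m
Total path = 47 m; average speed = 47/15 = 47/15 m/s.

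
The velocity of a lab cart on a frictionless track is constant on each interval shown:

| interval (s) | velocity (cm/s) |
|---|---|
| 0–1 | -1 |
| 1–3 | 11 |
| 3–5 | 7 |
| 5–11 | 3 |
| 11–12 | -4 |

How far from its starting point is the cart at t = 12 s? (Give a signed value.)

49 cm

Displacement is the signed area under the v-t curve.
0–1 s: -1 × 1 = -1 cm
1–3 s: 11 × 2 = 22 cm
3–5 s: 7 × 2 = 14 cm
5–11 s: 3 × 6 = 18 cm
11–12 s: -4 × 1 = -4 cm
Net displacement = 49 cm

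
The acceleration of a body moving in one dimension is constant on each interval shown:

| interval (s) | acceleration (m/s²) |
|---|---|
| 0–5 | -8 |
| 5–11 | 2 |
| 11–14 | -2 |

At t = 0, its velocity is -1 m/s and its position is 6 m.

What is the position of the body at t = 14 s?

-405 m

On each constant-a segment, Δv = aΔt and Δx = v₀Δt + ½aΔt²; chain segment to segment.
0–5 s: v starts -1 m/s; Δx = -1·5 + ½·-8·5² = -105 m; v ends -41 m/s.
5–11 s: v starts -41 m/s; Δx = -41·6 + ½·2·6² = -210 m; v ends -29 m/s.
11–14 s: v starts -29 m/s; Δx = -29·3 + ½·-2·3² = -96 m; v ends -35 m/s.
x(14) = 6 + Σ Δx = -405 m.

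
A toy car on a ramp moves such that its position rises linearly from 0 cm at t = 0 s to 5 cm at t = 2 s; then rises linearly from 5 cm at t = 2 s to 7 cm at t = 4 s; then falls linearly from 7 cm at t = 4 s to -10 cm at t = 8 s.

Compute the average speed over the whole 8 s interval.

Average speed = (total path length)/(elapsed time); on a piecewise-linear x-t graph the path length is Σ|Δx|.
0–2 s: |Δx| = |5 − 0| = 5 cm
2–4 s: |Δx| = |7 − 5| = 2 cm
4–8 s: |Δx| = |-10 − 7| = 17 cm
Total path = 24 cm; average speed = 24/8 = 3 cm/s.

3 cm/s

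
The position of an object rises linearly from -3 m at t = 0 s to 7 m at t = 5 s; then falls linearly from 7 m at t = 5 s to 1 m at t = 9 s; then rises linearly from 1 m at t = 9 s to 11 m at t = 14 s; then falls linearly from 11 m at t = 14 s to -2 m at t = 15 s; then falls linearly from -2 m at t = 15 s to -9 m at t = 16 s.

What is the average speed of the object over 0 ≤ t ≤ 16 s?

2.875 m/s

Average speed = (total path length)/(elapsed time); on a piecewise-linear x-t graph the path length is Σ|Δx|.
0–5 s: |Δx| = |7 − -3| = 10 m
5–9 s: |Δx| = |1 − 7| = 6 m
9–14 s: |Δx| = |11 − 1| = 10 m
14–15 s: |Δx| = |-2 − 11| = 13 m
15–16 s: |Δx| = |-9 − -2| = 7 m
Total path = 46 m; average speed = 46/16 = 2.875 m/s.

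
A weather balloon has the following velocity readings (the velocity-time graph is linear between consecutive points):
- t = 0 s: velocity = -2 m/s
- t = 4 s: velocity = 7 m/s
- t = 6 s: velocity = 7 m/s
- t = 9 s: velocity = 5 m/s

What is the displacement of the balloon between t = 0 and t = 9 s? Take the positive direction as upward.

Displacement is the signed area under the v-t curve.
0–4 s: ½(-2 + 7)(4) = 10 m
4–6 s: 7 × 2 = 14 m
6–9 s: ½(7 + 5)(3) = 18 m
Net displacement = 42 m

42 m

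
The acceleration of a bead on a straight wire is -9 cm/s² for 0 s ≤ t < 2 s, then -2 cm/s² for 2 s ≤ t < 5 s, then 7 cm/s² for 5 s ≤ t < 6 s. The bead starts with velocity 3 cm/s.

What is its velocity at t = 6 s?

-14 cm/s

Δv equals the area under the a-t graph; then v = v₀ + Δv.
0–2 s: -9 × 2 = -18 cm/s
2–5 s: -2 × 3 = -6 cm/s
5–6 s: 7 × 1 = 7 cm/s
Δv = -17 cm/s, so v(6) = 3 + (-17) = -14 cm/s.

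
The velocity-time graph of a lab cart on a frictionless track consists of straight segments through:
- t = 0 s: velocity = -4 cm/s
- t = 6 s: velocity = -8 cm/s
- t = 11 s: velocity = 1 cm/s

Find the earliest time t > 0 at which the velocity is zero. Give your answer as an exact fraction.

v changes sign on 6–11 s (from -8 to 1); the graph is linear there, so v = 0 at t = 6 + (8)·(11 − 6)/(1 − -8) = 94/9 s.

t = 94/9 s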